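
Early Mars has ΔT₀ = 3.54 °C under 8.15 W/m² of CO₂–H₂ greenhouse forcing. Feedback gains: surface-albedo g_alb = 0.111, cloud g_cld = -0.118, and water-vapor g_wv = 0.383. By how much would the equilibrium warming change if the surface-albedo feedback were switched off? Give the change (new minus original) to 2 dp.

Original: g = 0.376, ΔT = 3.54/(1−0.376) = 5.6731 °C.
Without surface-albedo: g' = 0.265, ΔT' = 3.54/(1−0.265) = 4.8163 °C.
Change = 4.8163 − 5.6731 = -0.86 °C.

-0.86 °C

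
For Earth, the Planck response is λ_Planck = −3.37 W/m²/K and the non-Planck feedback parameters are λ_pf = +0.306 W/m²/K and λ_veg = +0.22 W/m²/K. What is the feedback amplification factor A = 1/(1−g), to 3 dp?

Convert to gains: g_pf = 0.306/3.37 = 0.0908; g_veg = 0.22/3.37 = 0.06528.
Total gain g = 0.15608.
A = 1/(1 − 0.15608) = 1.185.

1.185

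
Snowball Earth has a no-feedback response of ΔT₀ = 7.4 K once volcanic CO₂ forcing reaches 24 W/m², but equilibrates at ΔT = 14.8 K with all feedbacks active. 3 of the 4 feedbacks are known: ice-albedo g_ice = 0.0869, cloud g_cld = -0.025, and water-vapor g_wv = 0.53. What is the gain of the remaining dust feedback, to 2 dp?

Amplification A = ΔT/ΔT₀ = 14.8/7.4 = 2.
Total gain g = 1 − 1/A = 1 − 1/2 = 0.5.
Known gains sum to 0.0869 − 0.025 + 0.53 = 0.5919.
g_dust = 0.5 − 0.5919 = -0.09.

-0.09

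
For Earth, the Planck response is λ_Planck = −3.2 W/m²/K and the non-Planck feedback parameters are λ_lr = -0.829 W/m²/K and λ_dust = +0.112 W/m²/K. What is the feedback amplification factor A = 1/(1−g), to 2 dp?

0.82

Convert to gains: g_lr = -0.829/3.2 = -0.2591; g_dust = 0.112/3.2 = 0.035.
Total gain g = -0.2241.
A = 1/(1 + 0.2241) = 0.82.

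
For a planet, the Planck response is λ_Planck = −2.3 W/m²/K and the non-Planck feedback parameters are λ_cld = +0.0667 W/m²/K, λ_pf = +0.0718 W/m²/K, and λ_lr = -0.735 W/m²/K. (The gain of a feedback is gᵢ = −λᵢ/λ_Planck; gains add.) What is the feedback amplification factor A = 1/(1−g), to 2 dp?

0.79

Convert to gains: g_cld = 0.0667/2.3 = 0.029; g_pf = 0.0718/2.3 = 0.03122; g_lr = -0.735/2.3 = -0.3196.
Total gain g = -0.25938.
A = 1/(1 + 0.25938) = 0.79.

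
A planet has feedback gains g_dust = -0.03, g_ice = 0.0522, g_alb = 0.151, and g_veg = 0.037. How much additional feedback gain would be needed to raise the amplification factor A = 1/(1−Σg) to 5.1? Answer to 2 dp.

0.59

Current total gain = 0.2102.
Target gain for A = 5.1: g* = 1 − 1/5.1 = 0.8039.
Additional gain needed = 0.8039 − 0.2102 = 0.59.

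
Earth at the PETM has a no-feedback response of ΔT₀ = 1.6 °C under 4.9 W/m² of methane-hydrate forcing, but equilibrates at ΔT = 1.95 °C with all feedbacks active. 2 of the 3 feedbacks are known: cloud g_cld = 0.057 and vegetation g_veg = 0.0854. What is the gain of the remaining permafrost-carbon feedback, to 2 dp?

0.04

Amplification A = ΔT/ΔT₀ = 1.95/1.6 = 1.219.
Total gain g = 1 − 1/A = 1 − 1/1.219 = 0.1797.
Known gains sum to 0.057 + 0.0854 = 0.1424.
g_pf = 0.1797 − 0.1424 = 0.04.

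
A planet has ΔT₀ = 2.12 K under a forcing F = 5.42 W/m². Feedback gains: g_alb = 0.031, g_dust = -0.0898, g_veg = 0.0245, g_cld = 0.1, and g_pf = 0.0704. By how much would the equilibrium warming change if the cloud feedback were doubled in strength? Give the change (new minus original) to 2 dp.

0.32 K

Original: g = 0.1361, ΔT = 2.12/(1−0.1361) = 2.4540 K.
With doubled cloud: g' = 0.2361, ΔT' = 2.12/(1−0.2361) = 2.7752 K.
Change = 2.7752 − 2.4540 = 0.32 K.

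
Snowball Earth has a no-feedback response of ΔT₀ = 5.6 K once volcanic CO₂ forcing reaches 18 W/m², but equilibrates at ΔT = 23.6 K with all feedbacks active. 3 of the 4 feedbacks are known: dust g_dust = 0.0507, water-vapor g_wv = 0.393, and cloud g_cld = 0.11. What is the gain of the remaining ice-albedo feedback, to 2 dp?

Amplification A = ΔT/ΔT₀ = 23.6/5.6 = 4.214.
Total gain g = 1 − 1/A = 1 − 1/4.214 = 0.7627.
Known gains sum to 0.0507 + 0.393 + 0.11 = 0.5537.
g_ice = 0.7627 − 0.5537 = 0.21.

0.21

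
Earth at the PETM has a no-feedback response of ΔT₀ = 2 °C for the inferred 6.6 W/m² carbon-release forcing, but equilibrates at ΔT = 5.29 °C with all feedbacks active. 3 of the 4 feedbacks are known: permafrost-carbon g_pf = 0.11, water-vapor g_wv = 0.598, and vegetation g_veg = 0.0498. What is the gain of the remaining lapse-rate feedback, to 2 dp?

-0.14

Amplification A = ΔT/ΔT₀ = 5.29/2 = 2.645.
Total gain g = 1 − 1/A = 1 − 1/2.645 = 0.6219.
Known gains sum to 0.11 + 0.598 + 0.0498 = 0.7578.
g_lr = 0.6219 − 0.7578 = -0.14.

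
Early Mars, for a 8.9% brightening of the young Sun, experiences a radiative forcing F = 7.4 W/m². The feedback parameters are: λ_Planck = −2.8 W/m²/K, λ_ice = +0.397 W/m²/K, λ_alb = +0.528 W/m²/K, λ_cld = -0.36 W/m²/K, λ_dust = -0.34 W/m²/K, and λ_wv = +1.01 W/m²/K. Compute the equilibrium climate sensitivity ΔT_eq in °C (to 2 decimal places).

Net feedback parameter λ = (−2.8) + (+0.397) + (+0.528) + (-0.36) + (-0.34) + (+1.01) = -1.565 W/m²/K.
ΔT = −F/λ = −7.4/(-1.565) = 4.73 °C.

4.73 °C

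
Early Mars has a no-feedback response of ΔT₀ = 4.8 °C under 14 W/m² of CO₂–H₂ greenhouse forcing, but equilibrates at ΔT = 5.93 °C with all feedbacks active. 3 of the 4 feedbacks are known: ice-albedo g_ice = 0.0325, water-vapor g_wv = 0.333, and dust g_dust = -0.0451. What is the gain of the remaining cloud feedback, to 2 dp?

Amplification A = ΔT/ΔT₀ = 5.93/4.8 = 1.235.
Total gain g = 1 − 1/A = 1 − 1/1.235 = 0.1903.
Known gains sum to 0.0325 + 0.333 − 0.0451 = 0.3204.
g_cld = 0.1903 − 0.3204 = -0.13.

-0.13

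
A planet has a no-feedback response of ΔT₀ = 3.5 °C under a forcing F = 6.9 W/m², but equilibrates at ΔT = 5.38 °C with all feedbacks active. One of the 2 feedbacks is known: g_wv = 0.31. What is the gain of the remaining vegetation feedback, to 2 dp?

Amplification A = ΔT/ΔT₀ = 5.38/3.5 = 1.537.
Total gain g = 1 − 1/A = 1 − 1/1.537 = 0.3494.
The known gain is 0.31.
g_veg = 0.3494 − 0.31 = 0.04.

0.04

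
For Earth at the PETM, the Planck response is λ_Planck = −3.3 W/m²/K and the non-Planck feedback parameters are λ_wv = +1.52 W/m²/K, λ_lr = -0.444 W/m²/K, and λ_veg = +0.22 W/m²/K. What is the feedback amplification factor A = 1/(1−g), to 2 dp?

1.65

Convert to gains: g_wv = 1.52/3.3 = 0.4606; g_lr = -0.444/3.3 = -0.1345; g_veg = 0.22/3.3 = 0.06667.
Total gain g = 0.39277.
A = 1/(1 − 0.39277) = 1.65.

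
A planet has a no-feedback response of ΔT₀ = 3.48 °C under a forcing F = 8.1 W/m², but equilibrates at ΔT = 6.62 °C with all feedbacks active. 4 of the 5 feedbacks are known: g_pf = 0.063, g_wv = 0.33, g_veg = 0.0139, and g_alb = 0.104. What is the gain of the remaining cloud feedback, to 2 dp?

-0.04

Amplification A = ΔT/ΔT₀ = 6.62/3.48 = 1.902.
Total gain g = 1 − 1/A = 1 − 1/1.902 = 0.4742.
Known gains sum to 0.063 + 0.33 + 0.0139 + 0.104 = 0.5109.
g_cld = 0.4742 − 0.5109 = -0.04.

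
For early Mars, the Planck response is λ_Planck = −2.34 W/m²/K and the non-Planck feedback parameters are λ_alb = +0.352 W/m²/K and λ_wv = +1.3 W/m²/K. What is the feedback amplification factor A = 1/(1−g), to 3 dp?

3.401

Convert to gains: g_alb = 0.352/2.34 = 0.1504; g_wv = 1.3/2.34 = 0.5556.
Total gain g = 0.706.
A = 1/(1 − 0.706) = 3.401.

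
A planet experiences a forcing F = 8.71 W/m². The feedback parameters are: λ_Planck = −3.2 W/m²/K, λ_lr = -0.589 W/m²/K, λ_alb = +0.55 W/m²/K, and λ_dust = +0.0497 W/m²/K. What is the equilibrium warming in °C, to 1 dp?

Net feedback parameter λ = (−3.2) + (-0.589) + (+0.55) + (+0.0497) = -3.1893 W/m²/K.
ΔT = −F/λ = −8.71/(-3.1893) = 2.7 °C.

2.7 °C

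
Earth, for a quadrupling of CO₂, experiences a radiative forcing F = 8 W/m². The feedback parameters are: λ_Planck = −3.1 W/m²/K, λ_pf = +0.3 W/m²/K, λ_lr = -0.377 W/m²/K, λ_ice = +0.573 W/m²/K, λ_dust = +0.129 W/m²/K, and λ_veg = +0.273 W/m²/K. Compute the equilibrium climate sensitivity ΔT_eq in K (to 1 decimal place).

Net feedback parameter λ = (−3.1) + (+0.3) + (-0.377) + (+0.573) + (+0.129) + (+0.273) = -2.202 W/m²/K.
ΔT = −F/λ = −8/(-2.202) = 3.6 K.

3.6 K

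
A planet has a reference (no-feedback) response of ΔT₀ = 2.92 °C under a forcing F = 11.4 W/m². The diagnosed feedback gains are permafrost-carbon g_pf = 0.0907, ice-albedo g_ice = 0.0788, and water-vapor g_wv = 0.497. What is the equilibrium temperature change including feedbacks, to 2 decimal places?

8.76 °C

Total gain g = 0.0907 + 0.0788 + 0.497 = 0.6665.
Amplification A = 1/(1 − 0.6665) = 2.999.
ΔT = 2.92 × 2.999 = 8.76 °C.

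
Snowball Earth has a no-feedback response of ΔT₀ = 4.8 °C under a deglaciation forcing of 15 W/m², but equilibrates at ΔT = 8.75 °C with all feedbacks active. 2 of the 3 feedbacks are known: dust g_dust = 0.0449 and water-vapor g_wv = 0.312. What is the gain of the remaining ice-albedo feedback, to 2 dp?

Amplification A = ΔT/ΔT₀ = 8.75/4.8 = 1.823.
Total gain g = 1 − 1/A = 1 − 1/1.823 = 0.4515.
Known gains sum to 0.0449 + 0.312 = 0.3569.
g_ice = 0.4515 − 0.3569 = 0.09.

0.09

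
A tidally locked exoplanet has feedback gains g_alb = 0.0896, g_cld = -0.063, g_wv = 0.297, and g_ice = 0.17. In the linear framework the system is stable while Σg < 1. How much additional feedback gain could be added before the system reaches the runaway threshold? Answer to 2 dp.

Current total gain = 0.0896 − 0.063 + 0.297 + 0.17 = 0.4936.
Margin to runaway = 1 − 0.4936 = 0.51.

0.51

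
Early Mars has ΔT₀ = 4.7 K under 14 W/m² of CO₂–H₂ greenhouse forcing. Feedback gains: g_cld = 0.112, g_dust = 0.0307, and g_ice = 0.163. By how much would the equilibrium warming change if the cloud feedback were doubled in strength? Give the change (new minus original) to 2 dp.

Original: g = 0.3057, ΔT = 4.7/(1−0.3057) = 6.7694 K.
With doubled cloud: g' = 0.4177, ΔT' = 4.7/(1−0.4177) = 8.0714 K.
Change = 8.0714 − 6.7694 = 1.30 K.

1.30 K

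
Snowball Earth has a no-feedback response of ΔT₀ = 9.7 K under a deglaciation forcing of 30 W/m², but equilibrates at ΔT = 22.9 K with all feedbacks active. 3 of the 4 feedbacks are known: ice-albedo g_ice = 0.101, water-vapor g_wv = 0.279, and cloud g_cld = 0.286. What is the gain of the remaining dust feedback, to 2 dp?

-0.09

Amplification A = ΔT/ΔT₀ = 22.9/9.7 = 2.361.
Total gain g = 1 − 1/A = 1 − 1/2.361 = 0.5765.
Known gains sum to 0.101 + 0.279 + 0.286 = 0.666.
g_dust = 0.5765 − 0.666 = -0.09.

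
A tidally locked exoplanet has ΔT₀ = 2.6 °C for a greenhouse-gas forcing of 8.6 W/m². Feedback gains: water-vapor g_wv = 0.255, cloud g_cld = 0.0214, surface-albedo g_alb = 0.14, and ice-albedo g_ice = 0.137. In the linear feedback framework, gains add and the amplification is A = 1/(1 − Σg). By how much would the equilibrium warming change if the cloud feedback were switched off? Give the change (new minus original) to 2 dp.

Original: g = 0.5534, ΔT = 2.6/(1−0.5534) = 5.8218 °C.
Without cloud: g' = 0.532, ΔT' = 2.6/(1−0.532) = 5.5556 °C.
Change = 5.5556 − 5.8218 = -0.27 °C.

-0.27 °C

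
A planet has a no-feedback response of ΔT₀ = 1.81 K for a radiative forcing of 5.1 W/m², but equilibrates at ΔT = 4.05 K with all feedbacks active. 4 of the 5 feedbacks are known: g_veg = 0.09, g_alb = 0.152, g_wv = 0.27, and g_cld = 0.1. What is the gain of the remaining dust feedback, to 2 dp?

-0.06

Amplification A = ΔT/ΔT₀ = 4.05/1.81 = 2.238.
Total gain g = 1 − 1/A = 1 − 1/2.238 = 0.5532.
Known gains sum to 0.09 + 0.152 + 0.27 + 0.1 = 0.612.
g_dust = 0.5532 − 0.612 = -0.06.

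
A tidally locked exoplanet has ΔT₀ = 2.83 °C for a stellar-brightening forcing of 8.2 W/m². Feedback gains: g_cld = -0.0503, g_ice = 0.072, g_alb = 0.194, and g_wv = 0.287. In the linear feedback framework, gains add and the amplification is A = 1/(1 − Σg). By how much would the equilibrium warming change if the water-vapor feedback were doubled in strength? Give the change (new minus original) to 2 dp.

Original: g = 0.5027, ΔT = 2.83/(1−0.5027) = 5.6907 °C.
With doubled water-vapor: g' = 0.7897, ΔT' = 2.83/(1−0.7897) = 13.4570 °C.
Change = 13.4570 − 5.6907 = 7.77 °C.

7.77 °C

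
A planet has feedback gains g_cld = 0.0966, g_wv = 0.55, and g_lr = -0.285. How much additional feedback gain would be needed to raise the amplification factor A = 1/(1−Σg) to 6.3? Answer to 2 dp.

0.48

Current total gain = 0.3616.
Target gain for A = 6.3: g* = 1 − 1/6.3 = 0.8413.
Additional gain needed = 0.8413 − 0.3616 = 0.48.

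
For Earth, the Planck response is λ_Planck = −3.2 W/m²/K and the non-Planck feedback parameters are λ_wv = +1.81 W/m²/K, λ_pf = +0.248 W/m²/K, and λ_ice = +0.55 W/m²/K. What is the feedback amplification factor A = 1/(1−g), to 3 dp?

Convert to gains: g_wv = 1.81/3.2 = 0.5656; g_pf = 0.248/3.2 = 0.0775; g_ice = 0.55/3.2 = 0.1719.
Total gain g = 0.815.
A = 1/(1 − 0.815) = 5.405.

5.405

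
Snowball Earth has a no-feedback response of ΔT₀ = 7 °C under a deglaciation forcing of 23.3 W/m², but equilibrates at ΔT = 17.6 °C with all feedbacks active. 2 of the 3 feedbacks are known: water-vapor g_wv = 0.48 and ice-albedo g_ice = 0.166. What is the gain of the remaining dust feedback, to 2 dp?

-0.04

Amplification A = ΔT/ΔT₀ = 17.6/7 = 2.514.
Total gain g = 1 − 1/A = 1 − 1/2.514 = 0.6022.
Known gains sum to 0.48 + 0.166 = 0.646.
g_dust = 0.6022 − 0.646 = -0.04.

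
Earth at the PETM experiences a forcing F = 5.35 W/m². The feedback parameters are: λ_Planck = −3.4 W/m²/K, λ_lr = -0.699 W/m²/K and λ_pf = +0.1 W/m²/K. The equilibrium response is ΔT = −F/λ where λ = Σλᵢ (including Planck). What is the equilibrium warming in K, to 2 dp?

Net feedback parameter λ = (−3.4) + (-0.699) + (+0.1) = -3.999 W/m²/K.
ΔT = −F/λ = −5.35/(-3.999) = 1.34 K.

1.34 K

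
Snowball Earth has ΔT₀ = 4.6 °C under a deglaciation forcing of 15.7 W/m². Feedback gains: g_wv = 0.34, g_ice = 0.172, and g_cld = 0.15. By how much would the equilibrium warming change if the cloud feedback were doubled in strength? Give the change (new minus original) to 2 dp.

10.86 °C

Original: g = 0.662, ΔT = 4.6/(1−0.662) = 13.6095 °C.
With doubled cloud: g' = 0.812, ΔT' = 4.6/(1−0.812) = 24.4681 °C.
Change = 24.4681 − 13.6095 = 10.86 °C.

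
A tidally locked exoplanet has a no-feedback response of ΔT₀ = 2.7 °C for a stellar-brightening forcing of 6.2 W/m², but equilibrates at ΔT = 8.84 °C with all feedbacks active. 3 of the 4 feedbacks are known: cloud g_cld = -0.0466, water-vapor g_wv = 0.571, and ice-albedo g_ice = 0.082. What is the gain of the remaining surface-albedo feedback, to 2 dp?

0.09

Amplification A = ΔT/ΔT₀ = 8.84/2.7 = 3.274.
Total gain g = 1 − 1/A = 1 − 1/3.274 = 0.6946.
Known gains sum to -0.0466 + 0.571 + 0.082 = 0.6064.
g_alb = 0.6946 − 0.6064 = 0.09.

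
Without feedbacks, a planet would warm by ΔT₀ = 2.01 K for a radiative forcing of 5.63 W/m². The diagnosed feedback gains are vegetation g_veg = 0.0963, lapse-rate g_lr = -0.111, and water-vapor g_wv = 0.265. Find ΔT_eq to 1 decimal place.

Total gain g = 0.0963 − 0.111 + 0.265 = 0.2503.
Amplification A = 1/(1 − 0.2503) = 1.334.
ΔT = 2.01 × 1.334 = 2.7 K.

2.7 K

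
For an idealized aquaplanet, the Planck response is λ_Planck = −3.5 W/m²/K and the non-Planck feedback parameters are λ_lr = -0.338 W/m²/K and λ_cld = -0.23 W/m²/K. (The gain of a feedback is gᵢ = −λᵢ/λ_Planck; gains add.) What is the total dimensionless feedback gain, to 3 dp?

Convert to gains: g_lr = -0.338/3.5 = -0.09657; g_cld = -0.23/3.5 = -0.06571.
Total gain g = -0.16228.

-0.162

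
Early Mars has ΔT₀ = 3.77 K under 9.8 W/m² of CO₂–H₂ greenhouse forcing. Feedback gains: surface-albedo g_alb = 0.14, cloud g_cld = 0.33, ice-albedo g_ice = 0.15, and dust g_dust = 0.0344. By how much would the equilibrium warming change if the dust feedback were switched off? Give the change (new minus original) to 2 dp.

Original: g = 0.6544, ΔT = 3.77/(1−0.6544) = 10.9086 K.
Without dust: g' = 0.62, ΔT' = 3.77/(1−0.62) = 9.9211 K.
Change = 9.9211 − 10.9086 = -0.99 K.

-0.99 K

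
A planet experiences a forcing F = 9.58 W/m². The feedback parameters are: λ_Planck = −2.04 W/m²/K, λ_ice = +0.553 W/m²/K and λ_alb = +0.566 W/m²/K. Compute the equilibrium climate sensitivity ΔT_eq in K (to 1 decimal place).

10.4 K

Net feedback parameter λ = (−2.04) + (+0.553) + (+0.566) = -0.921 W/m²/K.
ΔT = −F/λ = −9.58/(-0.921) = 10.4 K.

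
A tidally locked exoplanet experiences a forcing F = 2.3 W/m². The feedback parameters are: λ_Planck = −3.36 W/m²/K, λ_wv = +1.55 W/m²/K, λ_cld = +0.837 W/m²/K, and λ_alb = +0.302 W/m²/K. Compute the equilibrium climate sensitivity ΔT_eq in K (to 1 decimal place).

3.4 K

Net feedback parameter λ = (−3.36) + (+1.55) + (+0.837) + (+0.302) = -0.671 W/m²/K.
ΔT = −F/λ = −2.3/(-0.671) = 3.4 K.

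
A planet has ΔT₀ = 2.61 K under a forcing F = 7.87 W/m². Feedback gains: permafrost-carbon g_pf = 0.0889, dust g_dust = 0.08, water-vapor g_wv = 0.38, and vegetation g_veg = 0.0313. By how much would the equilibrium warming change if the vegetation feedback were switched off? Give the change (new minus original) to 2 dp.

Original: g = 0.5802, ΔT = 2.61/(1−0.5802) = 6.2172 K.
Without vegetation: g' = 0.5489, ΔT' = 2.61/(1−0.5489) = 5.7859 K.
Change = 5.7859 − 6.2172 = -0.43 K.

-0.43 K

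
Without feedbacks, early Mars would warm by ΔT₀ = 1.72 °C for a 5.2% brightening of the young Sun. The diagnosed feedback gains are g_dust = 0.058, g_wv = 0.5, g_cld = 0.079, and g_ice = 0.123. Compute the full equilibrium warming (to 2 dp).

Total gain g = 0.058 + 0.5 + 0.079 + 0.123 = 0.76.
Amplification A = 1/(1 − 0.76) = 4.167.
ΔT = 1.72 × 4.167 = 7.17 °C.

7.17 °C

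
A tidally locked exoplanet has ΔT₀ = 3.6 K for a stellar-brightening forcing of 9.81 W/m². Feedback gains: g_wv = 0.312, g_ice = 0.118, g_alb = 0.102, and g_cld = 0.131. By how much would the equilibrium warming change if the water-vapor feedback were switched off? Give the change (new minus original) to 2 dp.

-5.14 K

Original: g = 0.663, ΔT = 3.6/(1−0.663) = 10.6825 K.
Without water-vapor: g' = 0.351, ΔT' = 3.6/(1−0.351) = 5.5470 K.
Change = 5.5470 − 10.6825 = -5.14 K.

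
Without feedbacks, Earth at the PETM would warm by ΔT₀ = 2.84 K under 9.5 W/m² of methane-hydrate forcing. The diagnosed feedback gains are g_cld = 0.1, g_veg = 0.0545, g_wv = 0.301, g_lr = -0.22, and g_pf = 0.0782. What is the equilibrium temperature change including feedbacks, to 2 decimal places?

Total gain g = 0.1 + 0.0545 + 0.301 − 0.22 + 0.0782 = 0.3137.
Amplification A = 1/(1 − 0.3137) = 1.457.
ΔT = 2.84 × 1.457 = 4.14 K.

4.14 K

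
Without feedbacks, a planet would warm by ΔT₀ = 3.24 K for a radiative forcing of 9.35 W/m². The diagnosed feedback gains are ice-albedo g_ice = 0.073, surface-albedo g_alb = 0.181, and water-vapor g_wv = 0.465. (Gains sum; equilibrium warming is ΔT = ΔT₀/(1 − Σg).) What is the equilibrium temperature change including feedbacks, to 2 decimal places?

11.53 K

Total gain g = 0.073 + 0.181 + 0.465 = 0.719.
Amplification A = 1/(1 − 0.719) = 3.559.
ΔT = 3.24 × 3.559 = 11.53 K.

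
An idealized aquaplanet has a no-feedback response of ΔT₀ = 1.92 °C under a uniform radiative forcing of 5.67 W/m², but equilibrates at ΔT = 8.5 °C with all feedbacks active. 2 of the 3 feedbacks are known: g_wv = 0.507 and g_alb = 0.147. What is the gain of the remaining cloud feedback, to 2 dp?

Amplification A = ΔT/ΔT₀ = 8.5/1.92 = 4.427.
Total gain g = 1 − 1/A = 1 − 1/4.427 = 0.7741.
Known gains sum to 0.507 + 0.147 = 0.654.
g_cld = 0.7741 − 0.654 = 0.12.

0.12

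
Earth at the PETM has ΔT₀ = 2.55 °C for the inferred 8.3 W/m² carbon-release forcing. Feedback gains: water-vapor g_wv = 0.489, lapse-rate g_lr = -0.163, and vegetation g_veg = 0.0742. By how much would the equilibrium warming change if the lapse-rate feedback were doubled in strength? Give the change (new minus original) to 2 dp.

Original: g = 0.4002, ΔT = 2.55/(1−0.4002) = 4.2514 °C.
With doubled lapse-rate: g' = 0.2372, ΔT' = 2.55/(1−0.2372) = 3.3429 °C.
Change = 3.3429 − 4.2514 = -0.91 °C.

-0.91 °C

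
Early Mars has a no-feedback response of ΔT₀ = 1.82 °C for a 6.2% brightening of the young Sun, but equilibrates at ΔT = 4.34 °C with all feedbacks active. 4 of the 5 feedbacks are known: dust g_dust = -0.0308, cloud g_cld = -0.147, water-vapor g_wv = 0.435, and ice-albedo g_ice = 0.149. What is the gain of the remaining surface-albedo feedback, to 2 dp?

Amplification A = ΔT/ΔT₀ = 4.34/1.82 = 2.385.
Total gain g = 1 − 1/A = 1 − 1/2.385 = 0.5807.
Known gains sum to -0.0308 − 0.147 + 0.435 + 0.149 = 0.4062.
g_alb = 0.5807 − 0.4062 = 0.17.

0.17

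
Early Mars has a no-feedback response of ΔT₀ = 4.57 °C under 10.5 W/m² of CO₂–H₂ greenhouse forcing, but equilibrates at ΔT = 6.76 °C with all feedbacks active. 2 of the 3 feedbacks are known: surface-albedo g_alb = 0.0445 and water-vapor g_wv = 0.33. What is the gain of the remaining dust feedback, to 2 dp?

Amplification A = ΔT/ΔT₀ = 6.76/4.57 = 1.479.
Total gain g = 1 − 1/A = 1 − 1/1.479 = 0.3239.
Known gains sum to 0.0445 + 0.33 = 0.3745.
g_dust = 0.3239 − 0.3745 = -0.05.

-0.05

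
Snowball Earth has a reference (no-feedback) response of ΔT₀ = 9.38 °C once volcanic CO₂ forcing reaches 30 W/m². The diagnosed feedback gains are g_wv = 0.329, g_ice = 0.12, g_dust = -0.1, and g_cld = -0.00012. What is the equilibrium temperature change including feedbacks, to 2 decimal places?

14.41 °C

Total gain g = 0.329 + 0.12 − 0.1 − 0.00012 = 0.34888.
Amplification A = 1/(1 − 0.34888) = 1.536.
ΔT = 9.38 × 1.536 = 14.41 °C.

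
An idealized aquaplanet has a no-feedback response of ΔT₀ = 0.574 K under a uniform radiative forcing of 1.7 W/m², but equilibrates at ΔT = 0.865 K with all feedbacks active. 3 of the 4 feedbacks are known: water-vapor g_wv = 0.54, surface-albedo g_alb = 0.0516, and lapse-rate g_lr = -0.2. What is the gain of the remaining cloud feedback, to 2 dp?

Amplification A = ΔT/ΔT₀ = 0.865/0.574 = 1.507.
Total gain g = 1 − 1/A = 1 − 1/1.507 = 0.3364.
Known gains sum to 0.54 + 0.0516 − 0.2 = 0.3916.
g_cld = 0.3364 − 0.3916 = -0.06.

-0.06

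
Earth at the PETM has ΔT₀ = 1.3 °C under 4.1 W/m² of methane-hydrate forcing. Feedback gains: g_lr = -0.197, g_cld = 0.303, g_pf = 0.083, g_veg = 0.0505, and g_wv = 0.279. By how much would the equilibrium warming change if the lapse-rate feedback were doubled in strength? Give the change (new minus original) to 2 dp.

-0.78 °C

Original: g = 0.5185, ΔT = 1.3/(1−0.5185) = 2.6999 °C.
With doubled lapse-rate: g' = 0.3215, ΔT' = 1.3/(1−0.3215) = 1.9160 °C.
Change = 1.9160 − 2.6999 = -0.78 °C.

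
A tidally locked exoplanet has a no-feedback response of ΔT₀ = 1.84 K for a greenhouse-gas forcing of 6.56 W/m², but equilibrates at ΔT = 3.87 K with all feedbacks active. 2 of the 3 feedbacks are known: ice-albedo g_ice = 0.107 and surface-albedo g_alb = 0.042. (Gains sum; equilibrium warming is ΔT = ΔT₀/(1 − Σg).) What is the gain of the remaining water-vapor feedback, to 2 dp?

0.38

Amplification A = ΔT/ΔT₀ = 3.87/1.84 = 2.103.
Total gain g = 1 − 1/A = 1 − 1/2.103 = 0.5245.
Known gains sum to 0.107 + 0.042 = 0.149.
g_wv = 0.5245 − 0.149 = 0.38.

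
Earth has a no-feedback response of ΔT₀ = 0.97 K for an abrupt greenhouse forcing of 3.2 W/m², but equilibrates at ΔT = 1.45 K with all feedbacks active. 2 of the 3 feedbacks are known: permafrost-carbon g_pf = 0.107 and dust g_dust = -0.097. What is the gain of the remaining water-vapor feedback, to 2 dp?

Amplification A = ΔT/ΔT₀ = 1.45/0.97 = 1.495.
Total gain g = 1 − 1/A = 1 − 1/1.495 = 0.3311.
Known gains sum to 0.107 − 0.097 = 0.01.
g_wv = 0.3311 − 0.01 = 0.32.

0.32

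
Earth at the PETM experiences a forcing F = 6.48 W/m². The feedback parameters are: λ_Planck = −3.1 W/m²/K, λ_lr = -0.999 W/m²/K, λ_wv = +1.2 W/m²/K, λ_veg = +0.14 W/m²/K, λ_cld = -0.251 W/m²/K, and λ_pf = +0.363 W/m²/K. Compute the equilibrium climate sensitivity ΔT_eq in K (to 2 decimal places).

Net feedback parameter λ = (−3.1) + (-0.999) + (+1.2) + (+0.14) + (-0.251) + (+0.363) = -2.647 W/m²/K.
ΔT = −F/λ = −6.48/(-2.647) = 2.45 K.

2.45 K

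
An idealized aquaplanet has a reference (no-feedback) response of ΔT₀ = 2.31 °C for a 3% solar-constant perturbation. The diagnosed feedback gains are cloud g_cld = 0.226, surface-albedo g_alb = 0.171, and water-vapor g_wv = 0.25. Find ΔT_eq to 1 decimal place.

Total gain g = 0.226 + 0.171 + 0.25 = 0.647.
Amplification A = 1/(1 − 0.647) = 2.833.
ΔT = 2.31 × 2.833 = 6.5 °C.

6.5 °C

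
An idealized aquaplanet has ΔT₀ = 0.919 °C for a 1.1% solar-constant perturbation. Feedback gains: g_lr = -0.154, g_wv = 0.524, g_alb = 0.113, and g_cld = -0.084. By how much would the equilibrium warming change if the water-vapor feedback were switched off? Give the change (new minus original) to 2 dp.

-0.71 °C

Original: g = 0.399, ΔT = 0.919/(1−0.399) = 1.5291 °C.
Without water-vapor: g' = -0.125, ΔT' = 0.919/(1+0.125) = 0.8169 °C.
Change = 0.8169 − 1.5291 = -0.71 °C.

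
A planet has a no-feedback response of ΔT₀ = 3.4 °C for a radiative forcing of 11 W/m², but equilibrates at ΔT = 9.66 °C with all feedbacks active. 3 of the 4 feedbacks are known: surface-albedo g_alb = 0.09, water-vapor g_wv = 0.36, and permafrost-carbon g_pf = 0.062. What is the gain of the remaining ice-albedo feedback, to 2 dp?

Amplification A = ΔT/ΔT₀ = 9.66/3.4 = 2.841.
Total gain g = 1 − 1/A = 1 − 1/2.841 = 0.648.
Known gains sum to 0.09 + 0.36 + 0.062 = 0.512.
g_ice = 0.648 − 0.512 = 0.14.

0.14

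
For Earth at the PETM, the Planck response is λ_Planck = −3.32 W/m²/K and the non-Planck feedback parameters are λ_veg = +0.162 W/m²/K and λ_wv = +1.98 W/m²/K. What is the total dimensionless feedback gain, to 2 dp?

0.65

Convert to gains: g_veg = 0.162/3.32 = 0.0488; g_wv = 1.98/3.32 = 0.5964.
Total gain g = 0.6452.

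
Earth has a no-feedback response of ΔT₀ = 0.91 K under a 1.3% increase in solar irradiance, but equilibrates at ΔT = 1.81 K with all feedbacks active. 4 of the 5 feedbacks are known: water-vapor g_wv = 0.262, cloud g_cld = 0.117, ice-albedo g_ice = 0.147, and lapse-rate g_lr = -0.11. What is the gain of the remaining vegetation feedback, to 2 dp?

Amplification A = ΔT/ΔT₀ = 1.81/0.91 = 1.989.
Total gain g = 1 − 1/A = 1 − 1/1.989 = 0.4972.
Known gains sum to 0.262 + 0.117 + 0.147 − 0.11 = 0.416.
g_veg = 0.4972 − 0.416 = 0.08.

0.08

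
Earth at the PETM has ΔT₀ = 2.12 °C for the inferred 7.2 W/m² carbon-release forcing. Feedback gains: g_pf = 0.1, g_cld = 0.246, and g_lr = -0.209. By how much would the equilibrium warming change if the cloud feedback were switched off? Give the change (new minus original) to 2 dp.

Original: g = 0.137, ΔT = 2.12/(1−0.137) = 2.4565 °C.
Without cloud: g' = -0.109, ΔT' = 2.12/(1+0.109) = 1.9116 °C.
Change = 1.9116 − 2.4565 = -0.54 °C.

-0.54 °C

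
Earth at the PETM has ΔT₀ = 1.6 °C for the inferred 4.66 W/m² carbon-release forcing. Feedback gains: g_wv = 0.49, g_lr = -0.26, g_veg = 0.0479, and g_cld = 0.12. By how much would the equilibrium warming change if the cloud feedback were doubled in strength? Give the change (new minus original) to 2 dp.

0.66 °C

Original: g = 0.3979, ΔT = 1.6/(1−0.3979) = 2.6574 °C.
With doubled cloud: g' = 0.5179, ΔT' = 1.6/(1−0.5179) = 3.3188 °C.
Change = 3.3188 − 2.6574 = 0.66 °C.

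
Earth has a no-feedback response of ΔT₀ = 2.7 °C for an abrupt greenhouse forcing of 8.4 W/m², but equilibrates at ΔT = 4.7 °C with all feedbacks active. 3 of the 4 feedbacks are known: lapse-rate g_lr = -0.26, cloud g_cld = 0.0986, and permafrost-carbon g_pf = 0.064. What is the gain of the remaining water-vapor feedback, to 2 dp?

0.52

Amplification A = ΔT/ΔT₀ = 4.7/2.7 = 1.741.
Total gain g = 1 − 1/A = 1 − 1/1.741 = 0.4256.
Known gains sum to -0.26 + 0.0986 + 0.064 = -0.0974.
g_wv = 0.4256 + 0.0974 = 0.52.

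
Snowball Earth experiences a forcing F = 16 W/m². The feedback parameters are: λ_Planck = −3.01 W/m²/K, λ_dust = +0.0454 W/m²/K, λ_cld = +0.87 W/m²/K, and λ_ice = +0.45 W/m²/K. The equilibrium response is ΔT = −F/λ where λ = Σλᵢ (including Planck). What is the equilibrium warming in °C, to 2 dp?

9.73 °C

Net feedback parameter λ = (−3.01) + (+0.0454) + (+0.87) + (+0.45) = -1.6446 W/m²/K.
ΔT = −F/λ = −16/(-1.6446) = 9.73 °C.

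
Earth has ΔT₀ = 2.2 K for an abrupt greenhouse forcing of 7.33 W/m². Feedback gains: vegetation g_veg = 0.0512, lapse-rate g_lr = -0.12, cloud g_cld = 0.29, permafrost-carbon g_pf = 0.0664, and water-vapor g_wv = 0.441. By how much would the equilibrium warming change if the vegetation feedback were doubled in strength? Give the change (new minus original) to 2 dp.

Original: g = 0.7286, ΔT = 2.2/(1−0.7286) = 8.1061 K.
With doubled vegetation: g' = 0.7798, ΔT' = 2.2/(1−0.7798) = 9.9909 K.
Change = 9.9909 − 8.1061 = 1.88 K.

1.88 K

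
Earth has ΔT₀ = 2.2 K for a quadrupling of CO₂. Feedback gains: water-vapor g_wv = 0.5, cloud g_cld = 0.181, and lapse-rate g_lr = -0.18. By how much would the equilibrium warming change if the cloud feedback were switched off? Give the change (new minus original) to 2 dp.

-1.17 K

Original: g = 0.501, ΔT = 2.2/(1−0.501) = 4.4088 K.
Without cloud: g' = 0.32, ΔT' = 2.2/(1−0.32) = 3.2353 K.
Change = 3.2353 − 4.4088 = -1.17 K.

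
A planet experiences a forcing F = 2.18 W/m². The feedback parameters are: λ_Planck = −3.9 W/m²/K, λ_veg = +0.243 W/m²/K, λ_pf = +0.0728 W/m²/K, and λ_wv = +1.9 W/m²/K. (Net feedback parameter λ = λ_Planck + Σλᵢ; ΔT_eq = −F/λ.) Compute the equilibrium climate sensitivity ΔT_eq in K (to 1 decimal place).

1.3 K

Net feedback parameter λ = (−3.9) + (+0.243) + (+0.0728) + (+1.9) = -1.6842 W/m²/K.
ΔT = −F/λ = −2.18/(-1.6842) = 1.3 K.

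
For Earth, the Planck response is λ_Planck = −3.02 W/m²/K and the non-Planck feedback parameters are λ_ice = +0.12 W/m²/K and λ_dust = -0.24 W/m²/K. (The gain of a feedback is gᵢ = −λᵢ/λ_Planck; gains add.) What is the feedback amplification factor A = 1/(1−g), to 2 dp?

0.96

Convert to gains: g_ice = 0.12/3.02 = 0.03974; g_dust = -0.24/3.02 = -0.07947.
Total gain g = -0.03973.
A = 1/(1 + 0.03973) = 0.96.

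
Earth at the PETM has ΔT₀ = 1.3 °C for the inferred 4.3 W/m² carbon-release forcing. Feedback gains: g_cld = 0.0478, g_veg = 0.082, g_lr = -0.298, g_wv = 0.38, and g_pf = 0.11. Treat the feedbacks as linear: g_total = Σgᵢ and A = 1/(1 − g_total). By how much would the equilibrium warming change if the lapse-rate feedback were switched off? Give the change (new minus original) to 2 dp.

Original: g = 0.3218, ΔT = 1.3/(1−0.3218) = 1.9168 °C.
Without lapse-rate: g' = 0.6198, ΔT' = 1.3/(1−0.6198) = 3.4193 °C.
Change = 3.4193 − 1.9168 = 1.50 °C.

1.50 °C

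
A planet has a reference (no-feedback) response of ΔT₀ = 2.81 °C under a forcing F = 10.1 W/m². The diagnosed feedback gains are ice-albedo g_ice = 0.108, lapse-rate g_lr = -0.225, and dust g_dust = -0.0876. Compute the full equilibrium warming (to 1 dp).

Total gain g = 0.108 − 0.225 − 0.0876 = -0.2046.
Amplification A = 1/(1 + 0.2046) = 0.8302.
ΔT = 2.81 × 0.8302 = 2.3 °C.

2.3 °C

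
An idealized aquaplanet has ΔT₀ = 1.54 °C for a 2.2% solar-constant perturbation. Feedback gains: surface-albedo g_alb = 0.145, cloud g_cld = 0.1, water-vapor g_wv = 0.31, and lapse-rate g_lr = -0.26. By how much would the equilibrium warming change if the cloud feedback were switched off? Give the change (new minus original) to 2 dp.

Original: g = 0.295, ΔT = 1.54/(1−0.295) = 2.1844 °C.
Without cloud: g' = 0.195, ΔT' = 1.54/(1−0.195) = 1.9130 °C.
Change = 1.9130 − 2.1844 = -0.27 °C.

-0.27 °C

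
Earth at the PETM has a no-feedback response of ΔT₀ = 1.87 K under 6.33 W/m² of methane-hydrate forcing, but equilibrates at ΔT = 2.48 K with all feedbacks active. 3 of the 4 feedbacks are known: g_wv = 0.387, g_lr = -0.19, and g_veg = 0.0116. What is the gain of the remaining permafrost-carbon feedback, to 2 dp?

Amplification A = ΔT/ΔT₀ = 2.48/1.87 = 1.326.
Total gain g = 1 − 1/A = 1 − 1/1.326 = 0.2459.
Known gains sum to 0.387 − 0.19 + 0.0116 = 0.2086.
g_pf = 0.2459 − 0.2086 = 0.04.

0.04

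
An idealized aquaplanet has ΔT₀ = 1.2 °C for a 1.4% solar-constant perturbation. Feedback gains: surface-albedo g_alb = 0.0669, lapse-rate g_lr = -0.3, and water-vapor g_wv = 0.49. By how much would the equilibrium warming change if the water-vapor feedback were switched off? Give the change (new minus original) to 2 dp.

Original: g = 0.2569, ΔT = 1.2/(1−0.2569) = 1.6149 °C.
Without water-vapor: g' = -0.2331, ΔT' = 1.2/(1+0.2331) = 0.9732 °C.
Change = 0.9732 − 1.6149 = -0.64 °C.

-0.64 °C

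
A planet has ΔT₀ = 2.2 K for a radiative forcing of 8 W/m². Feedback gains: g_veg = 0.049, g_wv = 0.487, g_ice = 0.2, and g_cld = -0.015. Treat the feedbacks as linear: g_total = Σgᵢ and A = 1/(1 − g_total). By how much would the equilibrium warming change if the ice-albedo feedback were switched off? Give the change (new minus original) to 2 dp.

-3.29 K

Original: g = 0.721, ΔT = 2.2/(1−0.721) = 7.8853 K.
Without ice-albedo: g' = 0.521, ΔT' = 2.2/(1−0.521) = 4.5929 K.
Change = 4.5929 − 7.8853 = -3.29 K.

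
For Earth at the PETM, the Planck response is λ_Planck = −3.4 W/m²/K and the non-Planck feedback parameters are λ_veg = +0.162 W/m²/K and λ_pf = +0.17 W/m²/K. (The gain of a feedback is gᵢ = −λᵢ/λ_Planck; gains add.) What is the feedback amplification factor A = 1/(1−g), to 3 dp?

Convert to gains: g_veg = 0.162/3.4 = 0.04765; g_pf = 0.17/3.4 = 0.05.
Total gain g = 0.09765.
A = 1/(1 − 0.09765) = 1.108.

1.108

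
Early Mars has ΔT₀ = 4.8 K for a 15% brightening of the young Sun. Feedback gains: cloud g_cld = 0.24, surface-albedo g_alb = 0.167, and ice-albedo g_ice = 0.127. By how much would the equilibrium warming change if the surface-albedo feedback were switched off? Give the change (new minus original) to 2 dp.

Original: g = 0.534, ΔT = 4.8/(1−0.534) = 10.3004 K.
Without surface-albedo: g' = 0.367, ΔT' = 4.8/(1−0.367) = 7.5829 K.
Change = 7.5829 − 10.3004 = -2.72 K.

-2.72 K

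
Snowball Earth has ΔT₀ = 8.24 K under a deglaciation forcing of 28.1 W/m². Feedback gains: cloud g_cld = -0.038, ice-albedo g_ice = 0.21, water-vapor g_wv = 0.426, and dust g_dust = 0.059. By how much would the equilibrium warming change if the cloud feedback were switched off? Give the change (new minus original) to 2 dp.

Original: g = 0.657, ΔT = 8.24/(1−0.657) = 24.0233 K.
Without cloud: g' = 0.695, ΔT' = 8.24/(1−0.695) = 27.0164 K.
Change = 27.0164 − 24.0233 = 2.99 K.

2.99 K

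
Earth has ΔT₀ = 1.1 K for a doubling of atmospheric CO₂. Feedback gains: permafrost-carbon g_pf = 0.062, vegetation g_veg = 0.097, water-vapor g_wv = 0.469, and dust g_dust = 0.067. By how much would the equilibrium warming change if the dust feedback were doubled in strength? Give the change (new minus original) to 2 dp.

1.02 K

Original: g = 0.695, ΔT = 1.1/(1−0.695) = 3.6066 K.
With doubled dust: g' = 0.762, ΔT' = 1.1/(1−0.762) = 4.6218 K.
Change = 4.6218 − 3.6066 = 1.02 K.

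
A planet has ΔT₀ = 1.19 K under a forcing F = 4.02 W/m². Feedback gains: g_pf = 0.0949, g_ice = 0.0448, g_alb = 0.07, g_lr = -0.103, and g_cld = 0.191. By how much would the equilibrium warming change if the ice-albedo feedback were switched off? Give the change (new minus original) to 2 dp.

-0.10 K

Original: g = 0.2977, ΔT = 1.19/(1−0.2977) = 1.6944 K.
Without ice-albedo: g' = 0.2529, ΔT' = 1.19/(1−0.2529) = 1.5928 K.
Change = 1.5928 − 1.6944 = -0.10 K.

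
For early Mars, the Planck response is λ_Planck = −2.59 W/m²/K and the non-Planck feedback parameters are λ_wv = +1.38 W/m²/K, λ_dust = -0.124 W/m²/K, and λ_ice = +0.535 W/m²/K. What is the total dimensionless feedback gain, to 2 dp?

0.69

Convert to gains: g_wv = 1.38/2.59 = 0.5328; g_dust = -0.124/2.59 = -0.04788; g_ice = 0.535/2.59 = 0.2066.
Total gain g = 0.69152.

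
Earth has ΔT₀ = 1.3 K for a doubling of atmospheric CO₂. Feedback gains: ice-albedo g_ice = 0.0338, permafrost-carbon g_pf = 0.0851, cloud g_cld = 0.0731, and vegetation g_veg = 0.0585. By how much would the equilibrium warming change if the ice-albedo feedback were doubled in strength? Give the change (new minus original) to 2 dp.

Original: g = 0.2505, ΔT = 1.3/(1−0.2505) = 1.7345 K.
With doubled ice-albedo: g' = 0.2843, ΔT' = 1.3/(1−0.2843) = 1.8164 K.
Change = 1.8164 − 1.7345 = 0.08 K.

0.08 K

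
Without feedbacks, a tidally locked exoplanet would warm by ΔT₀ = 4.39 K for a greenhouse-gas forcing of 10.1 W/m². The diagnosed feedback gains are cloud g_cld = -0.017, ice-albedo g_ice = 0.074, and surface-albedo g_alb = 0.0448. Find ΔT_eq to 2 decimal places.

4.89 K

Total gain g = -0.017 + 0.074 + 0.0448 = 0.1018.
Amplification A = 1/(1 − 0.1018) = 1.113.
ΔT = 4.39 × 1.113 = 4.89 K.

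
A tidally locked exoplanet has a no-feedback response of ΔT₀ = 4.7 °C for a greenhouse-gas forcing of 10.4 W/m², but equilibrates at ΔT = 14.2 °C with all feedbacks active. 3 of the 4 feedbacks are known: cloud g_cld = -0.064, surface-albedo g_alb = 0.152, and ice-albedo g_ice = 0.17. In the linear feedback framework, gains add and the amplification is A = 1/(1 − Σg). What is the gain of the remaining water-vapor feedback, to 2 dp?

0.41

Amplification A = ΔT/ΔT₀ = 14.2/4.7 = 3.021.
Total gain g = 1 − 1/A = 1 − 1/3.021 = 0.669.
Known gains sum to -0.064 + 0.152 + 0.17 = 0.258.
g_wv = 0.669 − 0.258 = 0.41.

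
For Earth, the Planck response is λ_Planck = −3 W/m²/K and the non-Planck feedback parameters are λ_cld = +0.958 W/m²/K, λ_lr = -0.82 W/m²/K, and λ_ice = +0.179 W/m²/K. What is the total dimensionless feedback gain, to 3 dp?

0.106

Convert to gains: g_cld = 0.958/3 = 0.3193; g_lr = -0.82/3 = -0.2733; g_ice = 0.179/3 = 0.05967.
Total gain g = 0.10567.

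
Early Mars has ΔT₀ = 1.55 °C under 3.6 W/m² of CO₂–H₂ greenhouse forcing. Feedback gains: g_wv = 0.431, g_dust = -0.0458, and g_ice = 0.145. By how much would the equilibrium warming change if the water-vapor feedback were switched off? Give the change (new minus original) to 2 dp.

-1.58 °C

Original: g = 0.5302, ΔT = 1.55/(1−0.5302) = 3.2993 °C.
Without water-vapor: g' = 0.0992, ΔT' = 1.55/(1−0.0992) = 1.7207 °C.
Change = 1.7207 − 3.2993 = -1.58 °C.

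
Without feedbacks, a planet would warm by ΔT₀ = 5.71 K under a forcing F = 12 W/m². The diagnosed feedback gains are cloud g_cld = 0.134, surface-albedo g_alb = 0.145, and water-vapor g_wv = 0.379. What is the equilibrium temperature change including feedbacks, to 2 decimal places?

16.70 K

Total gain g = 0.134 + 0.145 + 0.379 = 0.658.
Amplification A = 1/(1 − 0.658) = 2.924.
ΔT = 5.71 × 2.924 = 16.70 K.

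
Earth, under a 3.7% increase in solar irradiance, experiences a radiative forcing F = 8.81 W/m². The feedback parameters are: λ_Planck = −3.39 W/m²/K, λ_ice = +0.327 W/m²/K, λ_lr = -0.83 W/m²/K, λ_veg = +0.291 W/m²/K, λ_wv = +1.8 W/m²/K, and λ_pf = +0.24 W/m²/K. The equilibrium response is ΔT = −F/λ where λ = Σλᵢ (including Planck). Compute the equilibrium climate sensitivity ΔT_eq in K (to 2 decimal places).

Net feedback parameter λ = (−3.39) + (+0.327) + (-0.83) + (+0.291) + (+1.8) + (+0.24) = -1.562 W/m²/K.
ΔT = −F/λ = −8.81/(-1.562) = 5.64 K.

5.64 K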